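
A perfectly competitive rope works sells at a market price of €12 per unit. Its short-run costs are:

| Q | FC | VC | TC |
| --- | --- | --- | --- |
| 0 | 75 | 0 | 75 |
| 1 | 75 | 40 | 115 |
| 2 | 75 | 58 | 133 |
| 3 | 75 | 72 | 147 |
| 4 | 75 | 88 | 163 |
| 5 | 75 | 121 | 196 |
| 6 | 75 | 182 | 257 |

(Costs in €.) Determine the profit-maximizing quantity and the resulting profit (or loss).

Q = 0 (shut down); profit = -€75

Tabulate TR − TC: Q=0: -75; Q=1: -103; Q=2: -109; Q=3: -111; Q=4: -115; Q=5: -136; Q=6: -185.
Profit is highest at Q = 0. Equivalently, the lowest AVC in the table is 88/4 ≈ €22 at Q = 4, and P = €12 falls below it — price never covers variable cost, so the firm shuts down and loses only its fixed cost.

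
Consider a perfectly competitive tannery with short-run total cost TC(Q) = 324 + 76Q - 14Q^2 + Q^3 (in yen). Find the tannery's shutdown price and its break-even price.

AVC = 76 - 14Q + Q^2; minimized at Q = 7, giving min AVC = ¥27. That is the shutdown price.
ATC = 324/Q + 76 - 14Q + Q^2. Setting dATC/dQ = −324/Q^2 − 14 + 2Q = 0 gives Q = 9 (since 2·9^3 − 14·9^2 = 324).
min ATC = 324/9 + 76 − 14·9 + 9^2 = ¥67. That is the break-even price.
For ¥27 ≤ P < ¥67 the firm produces at a loss; below ¥27 it shuts down.

Shutdown price = ¥27; break-even price = ¥67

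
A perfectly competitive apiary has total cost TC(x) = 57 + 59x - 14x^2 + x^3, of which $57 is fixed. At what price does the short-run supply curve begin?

Short-run supply begins at min AVC. From VC = 59x - 14x^2 + x^3, AVC = 59 - 14x + x^2.
At the minimum of AVC, MC = AVC. MC = 59 - 28x + 3x^2; setting MC = AVC gives 2x^2 - 14x = 0, so x = 7. min AVC = 10.
The firm shuts down for any P below $10.

$10 per unit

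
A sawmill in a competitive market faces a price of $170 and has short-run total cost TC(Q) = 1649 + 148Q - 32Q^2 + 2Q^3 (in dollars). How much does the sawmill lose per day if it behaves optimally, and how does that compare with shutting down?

Profit = -$197 at Q = 11

AVC = 148 - 32Q + 2Q^2; min AVC = $20 at Q = 8. Since P = $170 ≥ min AVC, the firm produces.
With MC = 148 - 64Q + 6Q^2, P = MC on the upward-sloping part at Q* = 11.
TR = 170·11 = 1870. TC = 1649 + 418 = 2067. Profit = 1870 − 2067 = -$197.
Shutting down would mean losing the fixed cost of $1649, so operating at a loss of $197 is better by $1452.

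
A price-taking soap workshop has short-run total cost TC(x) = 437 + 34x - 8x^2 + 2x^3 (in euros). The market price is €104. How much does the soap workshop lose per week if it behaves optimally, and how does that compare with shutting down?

Profit = -€137 at x = 5

AVC = 34 - 8x + 2x^2; min AVC = €26 at x = 2. Since P = €104 ≥ min AVC, the firm produces.
With MC = 34 - 16x + 6x^2, P = MC on the upward-sloping part at x* = 5.
TR = 104·5 = 520. TC = 437 + 220 = 657. Profit = 520 − 657 = -€137.
By producing, the firm covers all variable cost plus €300 of fixed cost; shutting down would lose the full €437.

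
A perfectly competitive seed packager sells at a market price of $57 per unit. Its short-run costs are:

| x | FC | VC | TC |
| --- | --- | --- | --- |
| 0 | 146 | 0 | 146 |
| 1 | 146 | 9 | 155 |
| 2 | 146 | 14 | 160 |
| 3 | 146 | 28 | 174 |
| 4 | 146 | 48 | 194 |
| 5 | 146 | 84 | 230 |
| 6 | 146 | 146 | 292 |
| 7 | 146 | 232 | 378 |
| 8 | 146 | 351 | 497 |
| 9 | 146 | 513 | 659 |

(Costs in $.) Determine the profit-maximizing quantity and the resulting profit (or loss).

Compute π = P·x − TC at each output: x=0: -146; x=1: -98; x=2: -46; x=3: -3; x=4: 34; x=5: 55; x=6: 50; x=7: 21; x=8: -41; x=9: -146.
Profit is maximized at x = 5. AVC there is 84/5 = $16.80 ≤ P, so producing beats shutting down (which would give -$146).

x = 5; profit = $55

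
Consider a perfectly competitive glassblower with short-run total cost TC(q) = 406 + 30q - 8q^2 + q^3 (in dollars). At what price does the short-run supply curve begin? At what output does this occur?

Short-run supply begins at min AVC. From VC = 30q - 8q^2 + q^3, AVC = 30 - 8q + q^2.
dAVC/dq = -8 + 2q = 0 gives q = 4. min AVC = 30 - 8·4 + 4^2 = 14.
For P < $14 the firm produces nothing.

$14 per unit, at q = 4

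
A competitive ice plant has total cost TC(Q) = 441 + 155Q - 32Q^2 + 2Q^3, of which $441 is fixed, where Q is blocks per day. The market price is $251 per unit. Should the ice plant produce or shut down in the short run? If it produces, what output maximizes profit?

Produce at Q = 12

Strip out fixed cost: VC = 155Q - 32Q^2 + 2Q^3. Then AVC = 155 - 32Q + 2Q^2 and MC = 155 - 64Q + 6Q^2.
AVC hits its minimum where MC = AVC, at Q = 8, giving min AVC = 155 - 32·8 + 2·8^2 = $27.
P = $251 exceeds min AVC = $27, so the firm stays open.
Set P = MC: 251 = 155 - 64Q + 6Q^2 → -96 - 64Q + 6Q^2 = 0. The roots are Q = -4/3 and Q = 12; the profit-maximizing output is on the rising part of MC, so Q* = 12.
Check: AVC at Q = 12 is $59 ≤ P, so revenue covers variable cost.
Profit = P·Q − TC = 251·12 − 1149 = $1863.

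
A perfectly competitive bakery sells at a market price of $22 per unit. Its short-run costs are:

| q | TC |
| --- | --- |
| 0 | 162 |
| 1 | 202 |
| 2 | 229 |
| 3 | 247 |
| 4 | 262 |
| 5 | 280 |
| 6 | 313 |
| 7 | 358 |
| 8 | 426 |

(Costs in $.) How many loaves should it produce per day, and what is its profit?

Profit at each row (π = 22q − TC): q=0: -162; q=1: -180; q=2: -185; q=3: -181; q=4: -174; q=5: -170; q=6: -181; q=7: -204; q=8: -250.
Profit is highest at q = 0. Equivalently, the lowest AVC in the table is 118/5 ≈ $23.60 at q = 5, and P = $22 falls below it — price never covers variable cost, so the firm shuts down and loses only its fixed cost.

q = 0 (shut down); profit = -$162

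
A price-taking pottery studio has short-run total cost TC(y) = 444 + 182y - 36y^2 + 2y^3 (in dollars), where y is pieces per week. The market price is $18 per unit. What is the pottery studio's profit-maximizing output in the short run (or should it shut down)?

Shut down

From TC, MC = TC'(y) = 182 - 72y + 6y^2 and AVC = VC/y = 182 - 36y + 2y^2.
AVC hits its minimum where MC = AVC, at y = 9, giving min AVC = 182 - 36·9 + 2·9^2 = $20.
P = $18 lies below min AVC = $20; no output level covers variable cost.
Shutting down limits the loss to fixed cost, $444.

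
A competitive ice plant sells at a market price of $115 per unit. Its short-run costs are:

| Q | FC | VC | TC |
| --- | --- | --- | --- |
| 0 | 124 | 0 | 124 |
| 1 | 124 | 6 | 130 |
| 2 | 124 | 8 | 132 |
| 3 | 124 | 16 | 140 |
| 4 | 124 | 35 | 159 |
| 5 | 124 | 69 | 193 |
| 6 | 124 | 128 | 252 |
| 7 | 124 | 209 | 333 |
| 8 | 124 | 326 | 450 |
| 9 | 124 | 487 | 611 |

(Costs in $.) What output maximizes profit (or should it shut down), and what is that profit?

Q = 7; profit = $472

Profit at each row (π = 115Q − TC): Q=0: -124; Q=1: -15; Q=2: 98; Q=3: 205; Q=4: 301; Q=5: 382; Q=6: 438; Q=7: 472; Q=8: 470; Q=9: 424.
Profit is maximized at Q = 7. AVC there is 209/7 = $29.86 ≤ P, so producing beats shutting down (which would give -$124).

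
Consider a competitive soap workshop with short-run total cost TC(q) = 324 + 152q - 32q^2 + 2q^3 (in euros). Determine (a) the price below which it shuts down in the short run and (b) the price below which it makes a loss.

Shutdown price = €24; break-even price = €62

Shutdown price = min AVC. AVC = 152 - 32q + 2q^2, with vertex at q = 8 and minimum €24.
ATC = 324/q + 152 - 32q + 2q^2. Setting dATC/dq = −324/q^2 − 32 + 4q = 0 gives q = 9 (since 4·9^3 − 32·9^2 = 324).
min ATC = 324/9 + 152 − 32·9 + 2·9^2 = €62. That is the break-even price.
For €24 ≤ P < €62 the firm produces at a loss; below €24 it shuts down.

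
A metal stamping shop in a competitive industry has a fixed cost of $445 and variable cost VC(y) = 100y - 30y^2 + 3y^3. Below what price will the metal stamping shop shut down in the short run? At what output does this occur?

$25 per unit, at y = 5

Short-run supply begins at min AVC. From VC = 100y - 30y^2 + 3y^3, AVC = 100 - 30y + 3y^2.
dAVC/dy = -30 + 6y = 0 gives y = 5. min AVC = 100 - 30·5 + 3·5^2 = 25.
The firm shuts down for any P below $25.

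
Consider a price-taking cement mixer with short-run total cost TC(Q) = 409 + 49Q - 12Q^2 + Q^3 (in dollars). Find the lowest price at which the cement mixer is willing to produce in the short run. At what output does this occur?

$13 per unit, at Q = 6

The shutdown price is the minimum of AVC. VC = 49Q - 12Q^2 + Q^3, so AVC = 49 - 12Q + Q^2.
dAVC/dQ = -12 + 2Q = 0 gives Q = 6. min AVC = 49 - 12·6 + 6^2 = 13.
For P < $13 the firm produces nothing.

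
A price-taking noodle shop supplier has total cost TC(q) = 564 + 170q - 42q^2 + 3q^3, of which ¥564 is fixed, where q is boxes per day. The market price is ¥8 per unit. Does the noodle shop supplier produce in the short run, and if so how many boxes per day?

Shut down

From TC, MC = TC'(q) = 170 - 84q + 9q^2 and AVC = VC/q = 170 - 42q + 3q^2.
The AVC parabola has its vertex at q = 42/6 = 7, where AVC = 170 - 42·7 + 3·7^2 = ¥23.
Since P = ¥8 < min AVC = ¥23, price fails to cover variable cost at any output.
Shutting down limits the loss to fixed cost, ¥564.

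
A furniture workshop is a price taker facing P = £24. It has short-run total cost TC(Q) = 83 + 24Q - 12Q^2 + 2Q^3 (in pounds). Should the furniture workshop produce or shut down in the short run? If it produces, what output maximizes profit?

Produce at Q = 4

From TC, MC = TC'(Q) = 24 - 24Q + 6Q^2 and AVC = VC/Q = 24 - 12Q + 2Q^2.
AVC hits its minimum where MC = AVC, at Q = 3, giving min AVC = 24 - 12·3 + 2·3^2 = £6.
Since P = £24 ≥ min AVC = £6, price covers variable cost and the firm should produce.
Set P = MC: 24 = 24 - 24Q + 6Q^2 → -24Q + 6Q^2 = 0. The roots are Q = 0 and Q = 4; the profit-maximizing output is on the rising part of MC, so Q* = 4.
Check: AVC at Q = 4 is £8 ≤ P, so revenue covers variable cost.
Profit = P·Q − TC = 24·4 − 115 = -£19, a loss, but smaller than the £83 fixed cost the firm would lose by shutting down.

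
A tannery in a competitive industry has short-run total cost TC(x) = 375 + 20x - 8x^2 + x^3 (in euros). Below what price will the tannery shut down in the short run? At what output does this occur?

€4 per unit, at x = 4

The shutdown price is the minimum of AVC. VC = 20x - 8x^2 + x^3, so AVC = 20 - 8x + x^2.
dAVC/dx = -8 + 2x = 0 gives x = 4. min AVC = 20 - 8·4 + 4^2 = 4.
The firm shuts down for any P below €4.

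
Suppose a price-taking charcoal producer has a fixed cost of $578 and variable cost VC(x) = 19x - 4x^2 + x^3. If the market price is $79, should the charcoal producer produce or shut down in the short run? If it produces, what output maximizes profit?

Produce at x = 6

From TC, MC = TC'(x) = 19 - 8x + 3x^2 and AVC = VC/x = 19 - 4x + x^2.
AVC hits its minimum where MC = AVC, at x = 2, giving min AVC = 19 - 4·2 + 2^2 = $15.
Because $79 ≥ $15, revenue can cover variable cost; the firm operates.
P = MC gives -60 - 8x + 3x^2 = 0, with roots -10/3 and 6. Take the larger (rising MC): x* = 6.
Check: AVC at x = 6 is $31 ≤ P, so revenue covers variable cost.
Profit = P·x − TC = 79·6 − 764 = -$290, a loss, but smaller than the $578 fixed cost the firm would lose by shutting down.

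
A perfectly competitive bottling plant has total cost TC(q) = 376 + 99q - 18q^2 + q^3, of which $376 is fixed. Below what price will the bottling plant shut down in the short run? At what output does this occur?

The firm shuts down when price falls below the minimum of average variable cost. AVC = VC/q = 99 - 18q + q^2.
dAVC/dq = -18 + 2q = 0 gives q = 9. min AVC = 99 - 18·9 + 9^2 = 18.
For P < $18 the firm produces nothing.

$18 per unit, at q = 9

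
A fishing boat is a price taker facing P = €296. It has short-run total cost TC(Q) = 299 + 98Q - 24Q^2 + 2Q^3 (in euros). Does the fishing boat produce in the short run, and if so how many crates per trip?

From TC, MC = TC'(Q) = 98 - 48Q + 6Q^2 and AVC = VC/Q = 98 - 24Q + 2Q^2.
AVC hits its minimum where MC = AVC, at Q = 6, giving min AVC = 98 - 24·6 + 2·6^2 = €26.
Since P = €296 ≥ min AVC = €26, price covers variable cost and the firm should produce.
Set P = MC: 296 = 98 - 48Q + 6Q^2 → -198 - 48Q + 6Q^2 = 0. The roots are Q = -3 and Q = 11; the profit-maximizing output is on the rising part of MC, so Q* = 11.
Check: AVC at Q = 11 is €76 ≤ P, so revenue covers variable cost.
Profit = P·Q − TC = 296·11 − 1135 = €2121.

Produce at Q = 11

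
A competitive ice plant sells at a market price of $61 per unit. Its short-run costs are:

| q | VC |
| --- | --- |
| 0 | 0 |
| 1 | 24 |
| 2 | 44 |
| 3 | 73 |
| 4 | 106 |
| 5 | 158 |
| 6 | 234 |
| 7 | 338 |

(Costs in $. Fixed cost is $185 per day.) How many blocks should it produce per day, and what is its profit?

Compute π = P·q − TC at each output: q=0: -185; q=1: -148; q=2: -107; q=3: -75; q=4: -47; q=5: -38; q=6: -53; q=7: -96.
Profit is maximized at q = 5. AVC there is 158/5 = $31.60 ≤ P, so producing beats shutting down (which would give -$185).

q = 5; profit = -$38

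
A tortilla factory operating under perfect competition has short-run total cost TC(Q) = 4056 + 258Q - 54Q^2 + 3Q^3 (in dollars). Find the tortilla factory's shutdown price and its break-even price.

Shutdown price = $15; break-even price = $375

Shutdown price = min AVC. AVC = 258 - 54Q + 3Q^2, with vertex at Q = 9 and minimum $15.
ATC = 4056/Q + 258 - 54Q + 3Q^2. Setting dATC/dQ = −4056/Q^2 − 54 + 6Q = 0 gives Q = 13 (since 6·13^3 − 54·13^2 = 4056).
min ATC = 4056/13 + 258 − 54·13 + 3·13^2 = $375. That is the break-even price.
For $15 ≤ P < $375 the firm produces at a loss; below $15 it shuts down.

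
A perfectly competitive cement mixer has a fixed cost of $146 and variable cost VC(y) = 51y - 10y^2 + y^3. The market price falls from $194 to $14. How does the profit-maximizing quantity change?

AVC = 51 - 10y + y^2, minimized at y = 5 where min AVC = $26. MC = 51 - 20y + 3y^2.
With P = $194 above the shutdown price, P = MC gives y = 11.
At P = $14 < min AVC = $26, price no longer covers variable cost at any output, so the firm shuts down: y = 0.

Output falls from 11 to 0 (the firm shuts down)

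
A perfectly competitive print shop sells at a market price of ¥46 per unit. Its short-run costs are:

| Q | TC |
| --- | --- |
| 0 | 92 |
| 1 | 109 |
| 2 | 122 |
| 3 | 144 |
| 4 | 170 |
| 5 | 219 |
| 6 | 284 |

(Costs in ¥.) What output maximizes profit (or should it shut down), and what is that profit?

Profit at each row (π = 46Q − TC): Q=0: -92; Q=1: -63; Q=2: -30; Q=3: -6; Q=4: 14; Q=5: 11; Q=6: -8.
Profit is maximized at Q = 4. AVC there is 78/4 = ¥19.50 ≤ P, so producing beats shutting down (which would give -¥92).

Q = 4; profit = ¥14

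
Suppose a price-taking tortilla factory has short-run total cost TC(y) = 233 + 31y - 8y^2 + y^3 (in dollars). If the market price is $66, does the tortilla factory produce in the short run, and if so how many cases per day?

Produce at y = 7

Variable cost is VC = 31y - 8y^2 + y^3, so AVC = VC/y = 31 - 8y + y^2 and MC = dTC/dy = 31 - 16y + 3y^2.
AVC is minimized where dAVC/dy = -8 + 2y = 0, at y = 4; min AVC = 31 - 8·4 + 4^2 = $15.
Since P = $66 ≥ min AVC = $15, price covers variable cost and the firm should produce.
Solving P = MC: -35 - 16y + 3y^2 = 0 ⇒ y = -5/3 or 7. On the upward-sloping branch, y* = 7.
Check: AVC at y = 7 is $24 ≤ P, so revenue covers variable cost.
Profit = P·y − TC = 66·7 − 401 = $61.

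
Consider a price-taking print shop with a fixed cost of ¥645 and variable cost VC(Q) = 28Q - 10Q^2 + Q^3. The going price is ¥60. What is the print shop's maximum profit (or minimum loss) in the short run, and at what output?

Profit = -¥261 at Q = 8

AVC = 28 - 10Q + Q^2; min AVC = ¥3 at Q = 5. Since P = ¥60 ≥ min AVC, the firm produces.
MC = 28 - 20Q + 3Q^2. Setting P = MC and taking the root on the rising branch gives Q* = 8.
TR = 60·8 = 480. TC = 645 + 96 = 741. Profit = 480 − 741 = -¥261.
By producing, the firm covers all variable cost plus ¥384 of fixed cost; shutting down would lose the full ¥645.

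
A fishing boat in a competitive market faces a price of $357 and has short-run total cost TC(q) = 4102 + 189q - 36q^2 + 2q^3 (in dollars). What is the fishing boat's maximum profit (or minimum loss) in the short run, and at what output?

AVC = 189 - 36q + 2q^2 has its minimum $27 at q = 9; price $357 clears that bar, so the firm operates.
MC = 189 - 72q + 6q^2. Setting P = MC and taking the root on the rising branch gives q* = 14.
TR = 357·14 = 4998. TC = 4102 + 1078 = 5180. Profit = 4998 − 5180 = -$182.
By producing, the firm covers all variable cost plus $3920 of fixed cost; shutting down would lose the full $4102.

Profit = -$182 at q = 14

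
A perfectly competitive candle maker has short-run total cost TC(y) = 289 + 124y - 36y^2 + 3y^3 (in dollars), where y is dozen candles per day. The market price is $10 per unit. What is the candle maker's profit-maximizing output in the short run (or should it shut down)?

Shut down

From TC, MC = TC'(y) = 124 - 72y + 9y^2 and AVC = VC/y = 124 - 36y + 3y^2.
AVC hits its minimum where MC = AVC, at y = 6, giving min AVC = 124 - 36·6 + 3·6^2 = $16.
With P < min AVC ($10 < $16), every unit sold adds to the loss.
Best response: produce nothing and absorb the $289 fixed cost.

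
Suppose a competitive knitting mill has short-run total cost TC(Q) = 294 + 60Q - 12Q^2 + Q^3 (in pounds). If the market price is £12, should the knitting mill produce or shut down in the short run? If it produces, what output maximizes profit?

Variable cost is VC = 60Q - 12Q^2 + Q^3, so AVC = VC/Q = 60 - 12Q + Q^2 and MC = dTC/dQ = 60 - 24Q + 3Q^2.
The AVC parabola has its vertex at Q = 12/2 = 6, where AVC = 60 - 12·6 + 6^2 = £24.
P = £12 lies below min AVC = £24; no output level covers variable cost.
The firm minimizes its loss by shutting down and losing only its fixed cost of £294.

Shut down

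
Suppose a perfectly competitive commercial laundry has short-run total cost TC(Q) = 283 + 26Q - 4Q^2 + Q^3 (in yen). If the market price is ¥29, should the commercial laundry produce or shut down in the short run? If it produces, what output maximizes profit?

Produce at Q = 3

Variable cost is VC = 26Q - 4Q^2 + Q^3, so AVC = VC/Q = 26 - 4Q + Q^2 and MC = dTC/dQ = 26 - 8Q + 3Q^2.
The AVC parabola has its vertex at Q = 4/2 = 2, where AVC = 26 - 4·2 + 2^2 = ¥22.
Since P = ¥29 ≥ min AVC = ¥22, price covers variable cost and the firm should produce.
P = MC gives -3 - 8Q + 3Q^2 = 0, with roots -1/3 and 3. Take the larger (rising MC): Q* = 3.
Check: AVC at Q = 3 is ¥23 ≤ P, so revenue covers variable cost.
Profit = P·Q − TC = 29·3 − 352 = -¥265, a loss, but smaller than the ¥283 fixed cost the firm would lose by shutting down.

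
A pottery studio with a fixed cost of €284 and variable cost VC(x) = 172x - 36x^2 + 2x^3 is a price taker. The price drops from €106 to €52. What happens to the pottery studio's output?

AVC = 172 - 36x + 2x^2, minimized at x = 9 where min AVC = €10. MC = 172 - 72x + 6x^2.
At P = €106 ≥ min AVC, set P = MC on the rising branch: x = 11.
At P = €52 ≥ min AVC, set P = MC: x = 10. The firm stays open but cuts output.

Output falls from 11 to 10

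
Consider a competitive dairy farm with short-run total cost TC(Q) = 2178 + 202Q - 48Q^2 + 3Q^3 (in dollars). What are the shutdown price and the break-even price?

Shutdown price = $10; break-even price = $235

Shutdown price = min AVC. AVC = 202 - 48Q + 3Q^2, with vertex at Q = 8 and minimum $10.
ATC = 2178/Q + 202 - 48Q + 3Q^2. Setting dATC/dQ = −2178/Q^2 − 48 + 6Q = 0 gives Q = 11 (since 6·11^3 − 48·11^2 = 2178).
min ATC = 2178/11 + 202 − 48·11 + 3·11^2 = $235. That is the break-even price.
Between these two prices the firm operates at a loss; above $235 it earns a profit.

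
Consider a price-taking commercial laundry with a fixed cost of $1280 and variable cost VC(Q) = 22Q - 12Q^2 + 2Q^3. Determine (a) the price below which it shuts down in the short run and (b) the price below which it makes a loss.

Shutdown price = min AVC. AVC = 22 - 12Q + 2Q^2, with vertex at Q = 3 and minimum $4.
ATC = 1280/Q + 22 - 12Q + 2Q^2. Setting dATC/dQ = −1280/Q^2 − 12 + 4Q = 0 gives Q = 8 (since 4·8^3 − 12·8^2 = 1280).
min ATC = 1280/8 + 22 − 12·8 + 2·8^2 = $214. That is the break-even price.
For $4 ≤ P < $214 the firm produces at a loss; below $4 it shuts down.

Shutdown price = $4; break-even price = $214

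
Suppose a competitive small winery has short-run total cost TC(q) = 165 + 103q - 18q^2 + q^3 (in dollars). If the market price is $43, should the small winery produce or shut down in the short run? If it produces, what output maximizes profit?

From TC, MC = TC'(q) = 103 - 36q + 3q^2 and AVC = VC/q = 103 - 18q + q^2.
AVC hits its minimum where MC = AVC, at q = 9, giving min AVC = 103 - 18·9 + 9^2 = $22.
P = $43 exceeds min AVC = $22, so the firm stays open.
Solving P = MC: 60 - 36q + 3q^2 = 0 ⇒ q = 2 or 10. On the upward-sloping branch, q* = 10.
Check: AVC at q = 10 is $23 ≤ P, so revenue covers variable cost.
Profit = P·q − TC = 43·10 − 395 = $35.

Produce at q = 10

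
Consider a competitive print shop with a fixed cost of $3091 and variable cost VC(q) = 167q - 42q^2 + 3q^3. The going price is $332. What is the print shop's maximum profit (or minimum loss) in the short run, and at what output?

AVC = 167 - 42q + 3q^2; min AVC = $20 at q = 7. Since P = $332 ≥ min AVC, the firm produces.
With MC = 167 - 84q + 9q^2, P = MC on the upward-sloping part at q* = 11.
TR = 332·11 = 3652. TC = 3091 + 748 = 3839. Profit = 3652 − 3839 = -$187.
Shutting down would mean losing the fixed cost of $3091, so operating at a loss of $187 is better by $2904.

Profit = -$187 at q = 11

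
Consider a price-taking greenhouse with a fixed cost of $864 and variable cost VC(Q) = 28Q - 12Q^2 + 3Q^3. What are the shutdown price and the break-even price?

Shutdown price = min AVC. AVC = 28 - 12Q + 3Q^2, with vertex at Q = 2 and minimum $16.
ATC = 864/Q + 28 - 12Q + 3Q^2. Setting dATC/dQ = −864/Q^2 − 12 + 6Q = 0 gives Q = 6 (since 6·6^3 − 12·6^2 = 864).
min ATC = 864/6 + 28 − 12·6 + 3·6^2 = $208. That is the break-even price.
For $16 ≤ P < $208 the firm produces at a loss; below $16 it shuts down.

Shutdown price = $16; break-even price = $208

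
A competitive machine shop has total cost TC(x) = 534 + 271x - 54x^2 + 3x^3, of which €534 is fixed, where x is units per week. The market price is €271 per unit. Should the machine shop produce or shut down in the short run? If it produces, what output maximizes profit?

Strip out fixed cost: VC = 271x - 54x^2 + 3x^3. Then AVC = 271 - 54x + 3x^2 and MC = 271 - 108x + 9x^2.
The AVC parabola has its vertex at x = 54/6 = 9, where AVC = 271 - 54·9 + 3·9^2 = €28.
P = €271 exceeds min AVC = €28, so the firm stays open.
P = MC gives -108x + 9x^2 = 0, with roots 0 and 12. Take the larger (rising MC): x* = 12.
Check: AVC at x = 12 is €55 ≤ P, so revenue covers variable cost.
Profit = P·x − TC = 271·12 − 1194 = €2058.

Produce at x = 12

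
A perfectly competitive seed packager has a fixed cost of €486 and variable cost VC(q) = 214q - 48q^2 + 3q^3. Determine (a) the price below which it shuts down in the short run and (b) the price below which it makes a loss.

Shutdown price = €22; break-even price = €79

AVC = 214 - 48q + 3q^2; minimized at q = 8, giving min AVC = €22. That is the shutdown price.
ATC = 486/q + 214 - 48q + 3q^2. Setting dATC/dq = −486/q^2 − 48 + 6q = 0 gives q = 9 (since 6·9^3 − 48·9^2 = 486).
min ATC = 486/9 + 214 − 48·9 + 3·9^2 = €79. That is the break-even price.
Between these two prices the firm operates at a loss; above €79 it earns a profit.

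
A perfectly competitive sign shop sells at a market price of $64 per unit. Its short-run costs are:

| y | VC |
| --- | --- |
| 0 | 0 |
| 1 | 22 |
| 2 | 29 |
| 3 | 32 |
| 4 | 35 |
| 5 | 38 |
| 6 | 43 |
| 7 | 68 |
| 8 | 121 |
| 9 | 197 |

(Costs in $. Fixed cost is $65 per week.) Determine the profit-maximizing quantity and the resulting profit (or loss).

Compute π = P·y − TC at each output: y=0: -65; y=1: -23; y=2: 34; y=3: 95; y=4: 156; y=5: 217; y=6: 276; y=7: 315; y=8: 326; y=9: 314.
Profit is maximized at y = 8. AVC there is 121/8 = $15.12 ≤ P, so producing beats shutting down (which would give -$65).

y = 8; profit = $326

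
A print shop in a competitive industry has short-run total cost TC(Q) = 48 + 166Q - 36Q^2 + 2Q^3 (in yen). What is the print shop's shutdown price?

Short-run supply begins at min AVC. From VC = 166Q - 36Q^2 + 2Q^3, AVC = 166 - 36Q + 2Q^2.
dAVC/dQ = -36 + 4Q = 0 gives Q = 9. min AVC = 166 - 36·9 + 2·9^2 = 4.
The firm shuts down for any P below ¥4.

¥4 per unit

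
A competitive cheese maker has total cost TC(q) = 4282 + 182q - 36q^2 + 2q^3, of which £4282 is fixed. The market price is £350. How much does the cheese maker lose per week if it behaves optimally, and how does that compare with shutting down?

AVC = 182 - 36q + 2q^2; min AVC = £20 at q = 9. Since P = £350 ≥ min AVC, the firm produces.
MC = 182 - 72q + 6q^2. Setting P = MC and taking the root on the rising branch gives q* = 14.
TR = 350·14 = 4900. TC = 4282 + 980 = 5262. Profit = 4900 − 5262 = -£362.
Shutting down would mean losing the fixed cost of £4282, so operating at a loss of £362 is better by £3920.

Profit = -£362 at q = 14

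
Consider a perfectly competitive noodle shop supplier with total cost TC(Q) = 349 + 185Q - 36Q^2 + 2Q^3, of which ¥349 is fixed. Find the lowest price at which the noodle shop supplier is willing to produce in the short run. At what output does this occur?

¥23 per unit, at Q = 9

The shutdown price is the minimum of AVC. VC = 185Q - 36Q^2 + 2Q^3, so AVC = 185 - 36Q + 2Q^2.
dAVC/dQ = -36 + 4Q = 0 gives Q = 9. min AVC = 185 - 36·9 + 2·9^2 = 23.
So the shutdown price is ¥23.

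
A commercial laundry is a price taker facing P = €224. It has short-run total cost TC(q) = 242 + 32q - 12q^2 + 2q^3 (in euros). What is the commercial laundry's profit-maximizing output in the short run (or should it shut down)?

From TC, MC = TC'(q) = 32 - 24q + 6q^2 and AVC = VC/q = 32 - 12q + 2q^2.
AVC hits its minimum where MC = AVC, at q = 3, giving min AVC = 32 - 12·3 + 2·3^2 = €14.
P = €224 exceeds min AVC = €14, so the firm stays open.
Solving P = MC: -192 - 24q + 6q^2 = 0 ⇒ q = -4 or 8. On the upward-sloping branch, q* = 8.
Check: AVC at q = 8 is €64 ≤ P, so revenue covers variable cost.
Profit = P·q − TC = 224·8 − 754 = €1038.

Produce at q = 8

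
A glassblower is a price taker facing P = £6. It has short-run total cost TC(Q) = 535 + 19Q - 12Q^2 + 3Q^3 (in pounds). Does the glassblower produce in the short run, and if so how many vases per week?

Variable cost is VC = 19Q - 12Q^2 + 3Q^3, so AVC = VC/Q = 19 - 12Q + 3Q^2 and MC = dTC/dQ = 19 - 24Q + 9Q^2.
The AVC parabola has its vertex at Q = 12/6 = 2, where AVC = 19 - 12·2 + 3·2^2 = £7.
Since P = £6 < min AVC = £7, price fails to cover variable cost at any output.
Best response: produce nothing and absorb the £535 fixed cost.

Shut down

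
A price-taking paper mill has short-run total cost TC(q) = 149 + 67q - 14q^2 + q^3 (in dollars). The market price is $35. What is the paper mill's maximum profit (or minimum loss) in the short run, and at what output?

Profit = -$21 at q = 8

AVC = 67 - 14q + q^2 has its minimum $18 at q = 7; price $35 clears that bar, so the firm operates.
MC = 67 - 28q + 3q^2. Setting P = MC and taking the root on the rising branch gives q* = 8.
TR = 35·8 = 280. TC = 149 + 152 = 301. Profit = 280 − 301 = -$21.
By producing, the firm covers all variable cost plus $128 of fixed cost; shutting down would lose the full $149.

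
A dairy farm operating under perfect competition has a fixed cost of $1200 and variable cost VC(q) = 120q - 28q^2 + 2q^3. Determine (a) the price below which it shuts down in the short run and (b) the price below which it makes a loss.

AVC = 120 - 28q + 2q^2; minimized at q = 7, giving min AVC = $22. That is the shutdown price.
ATC = 1200/q + 120 - 28q + 2q^2. Setting dATC/dq = −1200/q^2 − 28 + 4q = 0 gives q = 10 (since 4·10^3 − 28·10^2 = 1200).
min ATC = 1200/10 + 120 − 28·10 + 2·10^2 = $160. That is the break-even price.
Between these two prices the firm operates at a loss; above $160 it earns a profit.

Shutdown price = $22; break-even price = $160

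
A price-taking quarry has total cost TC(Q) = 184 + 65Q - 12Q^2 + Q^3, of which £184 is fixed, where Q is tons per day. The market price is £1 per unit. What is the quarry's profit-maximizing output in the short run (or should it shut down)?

Shut down

Variable cost is VC = 65Q - 12Q^2 + Q^3, so AVC = VC/Q = 65 - 12Q + Q^2 and MC = dTC/dQ = 65 - 24Q + 3Q^2.
AVC is minimized where dAVC/dQ = -12 + 2Q = 0, at Q = 6; min AVC = 65 - 12·6 + 6^2 = £29.
Since P = £1 < min AVC = £29, price fails to cover variable cost at any output.
Shutting down limits the loss to fixed cost, £184.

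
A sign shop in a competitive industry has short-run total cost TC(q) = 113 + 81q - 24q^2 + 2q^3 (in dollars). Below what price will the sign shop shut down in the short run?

$9 per unit

The firm shuts down when price falls below the minimum of average variable cost. AVC = VC/q = 81 - 24q + 2q^2.
At the minimum of AVC, MC = AVC. MC = 81 - 48q + 6q^2; setting MC = AVC gives 4q^2 - 24q = 0, so q = 6. min AVC = 9.
For P < $9 the firm produces nothing.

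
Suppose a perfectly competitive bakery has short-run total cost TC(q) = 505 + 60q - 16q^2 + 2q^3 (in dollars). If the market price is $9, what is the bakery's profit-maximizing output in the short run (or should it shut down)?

Shut down

Strip out fixed cost: VC = 60q - 16q^2 + 2q^3. Then AVC = 60 - 16q + 2q^2 and MC = 60 - 32q + 6q^2.
The AVC parabola has its vertex at q = 16/4 = 4, where AVC = 60 - 16·4 + 2·4^2 = $28.
P = $9 lies below min AVC = $28; no output level covers variable cost.
The firm minimizes its loss by shutting down and losing only its fixed cost of $505.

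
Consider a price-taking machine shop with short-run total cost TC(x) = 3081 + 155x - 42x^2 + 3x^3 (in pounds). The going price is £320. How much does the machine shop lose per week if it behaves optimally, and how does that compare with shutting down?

Profit = -£177 at x = 11

AVC = 155 - 42x + 3x^2; min AVC = £8 at x = 7. Since P = £320 ≥ min AVC, the firm produces.
MC = 155 - 84x + 9x^2. Setting P = MC and taking the root on the rising branch gives x* = 11.
TR = 320·11 = 3520. TC = 3081 + 616 = 3697. Profit = 3520 − 3697 = -£177.
By producing, the firm covers all variable cost plus £2904 of fixed cost; shutting down would lose the full £3081.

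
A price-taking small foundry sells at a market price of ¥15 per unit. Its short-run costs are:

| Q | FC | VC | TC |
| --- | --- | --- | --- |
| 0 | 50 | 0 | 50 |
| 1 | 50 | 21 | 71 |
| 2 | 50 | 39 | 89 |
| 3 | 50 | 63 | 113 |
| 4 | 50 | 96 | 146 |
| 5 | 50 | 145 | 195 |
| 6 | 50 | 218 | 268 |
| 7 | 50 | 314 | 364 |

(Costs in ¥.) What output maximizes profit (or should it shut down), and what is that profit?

Profit at each row (π = 15Q − TC): Q=0: -50; Q=1: -56; Q=2: -59; Q=3: -68; Q=4: -86; Q=5: -120; Q=6: -178; Q=7: -259.
Profit is highest at Q = 0. Equivalently, the lowest AVC in the table is 39/2 ≈ ¥19.50 at Q = 2, and P = ¥15 falls below it — price never covers variable cost, so the firm shuts down and loses only its fixed cost.

Q = 0 (shut down); profit = -¥50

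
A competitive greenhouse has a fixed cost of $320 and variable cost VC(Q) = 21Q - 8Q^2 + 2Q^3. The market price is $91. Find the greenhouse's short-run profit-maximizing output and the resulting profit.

AVC = 21 - 8Q + 2Q^2; min AVC = $13 at Q = 2. Since P = $91 ≥ min AVC, the firm produces.
With MC = 21 - 16Q + 6Q^2, P = MC on the upward-sloping part at Q* = 5.
TR = 91·5 = 455. TC = 320 + 155 = 475. Profit = 455 − 475 = -$20.
By producing, the firm covers all variable cost plus $300 of fixed cost; shutting down would lose the full $320.

Profit = -$20 at Q = 5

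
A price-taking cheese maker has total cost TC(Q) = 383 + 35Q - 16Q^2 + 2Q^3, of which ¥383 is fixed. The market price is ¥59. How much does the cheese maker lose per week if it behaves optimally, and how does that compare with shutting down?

Profit = -¥95 at Q = 6

AVC = 35 - 16Q + 2Q^2; min AVC = ¥3 at Q = 4. Since P = ¥59 ≥ min AVC, the firm produces.
With MC = 35 - 32Q + 6Q^2, P = MC on the upward-sloping part at Q* = 6.
TR = 59·6 = 354. TC = 383 + 66 = 449. Profit = 354 − 449 = -¥95.
That loss of ¥95 beats the ¥383 the firm would lose by shutting down; producing recovers ¥288 of fixed cost.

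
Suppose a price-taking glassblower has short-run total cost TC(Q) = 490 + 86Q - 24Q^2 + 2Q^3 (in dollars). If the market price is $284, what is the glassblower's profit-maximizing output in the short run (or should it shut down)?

Produce at Q = 11

Variable cost is VC = 86Q - 24Q^2 + 2Q^3, so AVC = VC/Q = 86 - 24Q + 2Q^2 and MC = dTC/dQ = 86 - 48Q + 6Q^2.
AVC hits its minimum where MC = AVC, at Q = 6, giving min AVC = 86 - 24·6 + 2·6^2 = $14.
Because $284 ≥ $14, revenue can cover variable cost; the firm operates.
P = MC gives -198 - 48Q + 6Q^2 = 0, with roots -3 and 11. Take the larger (rising MC): Q* = 11.
Check: AVC at Q = 11 is $64 ≤ P, so revenue covers variable cost.
Profit = P·Q − TC = 284·11 − 1194 = $1930.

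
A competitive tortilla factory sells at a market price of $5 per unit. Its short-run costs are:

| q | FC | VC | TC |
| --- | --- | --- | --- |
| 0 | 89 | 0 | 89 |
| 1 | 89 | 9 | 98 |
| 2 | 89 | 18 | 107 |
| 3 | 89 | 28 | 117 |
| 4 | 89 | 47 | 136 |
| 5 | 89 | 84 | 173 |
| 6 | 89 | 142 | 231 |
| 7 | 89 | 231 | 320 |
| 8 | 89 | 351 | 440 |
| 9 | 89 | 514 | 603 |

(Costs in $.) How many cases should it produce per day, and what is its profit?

Profit at each row (π = 5q − TC): q=0: -89; q=1: -93; q=2: -97; q=3: -102; q=4: -116; q=5: -148; q=6: -201; q=7: -285; q=8: -400; q=9: -558.
Profit is highest at q = 0. Equivalently, the lowest AVC in the table is 9/1 ≈ $9 at q = 1, and P = $5 falls below it — price never covers variable cost, so the firm shuts down and loses only its fixed cost.

q = 0 (shut down); profit = -$89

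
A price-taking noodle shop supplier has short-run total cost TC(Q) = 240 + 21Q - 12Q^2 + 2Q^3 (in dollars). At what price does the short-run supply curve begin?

$3 per unit

The firm shuts down when price falls below the minimum of average variable cost. AVC = VC/Q = 21 - 12Q + 2Q^2.
At the minimum of AVC, MC = AVC. MC = 21 - 24Q + 6Q^2; setting MC = AVC gives 4Q^2 - 12Q = 0, so Q = 3. min AVC = 3.
For P < $3 the firm produces nothing.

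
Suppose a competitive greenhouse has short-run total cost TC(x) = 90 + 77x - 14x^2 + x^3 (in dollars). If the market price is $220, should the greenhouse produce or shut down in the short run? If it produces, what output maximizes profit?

Produce at x = 13

Variable cost is VC = 77x - 14x^2 + x^3, so AVC = VC/x = 77 - 14x + x^2 and MC = dTC/dx = 77 - 28x + 3x^2.
AVC hits its minimum where MC = AVC, at x = 7, giving min AVC = 77 - 14·7 + 7^2 = $28.
P = $220 exceeds min AVC = $28, so the firm stays open.
P = MC gives -143 - 28x + 3x^2 = 0, with roots -11/3 and 13. Take the larger (rising MC): x* = 13.
Check: AVC at x = 13 is $64 ≤ P, so revenue covers variable cost.
Profit = P·x − TC = 220·13 − 922 = $1938.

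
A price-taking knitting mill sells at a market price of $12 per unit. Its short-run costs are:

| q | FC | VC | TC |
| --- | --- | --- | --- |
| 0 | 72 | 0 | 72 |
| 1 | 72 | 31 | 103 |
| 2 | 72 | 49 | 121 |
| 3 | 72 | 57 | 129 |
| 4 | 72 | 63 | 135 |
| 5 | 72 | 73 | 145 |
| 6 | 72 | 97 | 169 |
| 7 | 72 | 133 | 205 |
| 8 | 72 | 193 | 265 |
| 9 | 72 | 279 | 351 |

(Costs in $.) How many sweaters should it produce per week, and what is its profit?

q = 0 (shut down); profit = -$72

Profit at each row (π = 12q − TC): q=0: -72; q=1: -91; q=2: -97; q=3: -93; q=4: -87; q=5: -85; q=6: -97; q=7: -121; q=8: -169; q=9: -243.
Profit is highest at q = 0. Equivalently, the lowest AVC in the table is 73/5 ≈ $14.60 at q = 5, and P = $12 falls below it — price never covers variable cost, so the firm shuts down and loses only its fixed cost.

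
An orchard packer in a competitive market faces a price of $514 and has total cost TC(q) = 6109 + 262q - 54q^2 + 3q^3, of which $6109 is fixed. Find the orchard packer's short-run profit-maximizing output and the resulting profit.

Profit = -$229 at q = 14

AVC = 262 - 54q + 3q^2 has its minimum $19 at q = 9; price $514 clears that bar, so the firm operates.
With MC = 262 - 108q + 9q^2, P = MC on the upward-sloping part at q* = 14.
TR = 514·14 = 7196. TC = 6109 + 1316 = 7425. Profit = 7196 − 7425 = -$229.
By producing, the firm covers all variable cost plus $5880 of fixed cost; shutting down would lose the full $6109.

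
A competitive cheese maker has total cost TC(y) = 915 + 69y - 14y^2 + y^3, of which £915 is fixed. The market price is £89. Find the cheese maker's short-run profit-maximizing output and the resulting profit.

AVC = 69 - 14y + y^2; min AVC = £20 at y = 7. Since P = £89 ≥ min AVC, the firm produces.
With MC = 69 - 28y + 3y^2, P = MC on the upward-sloping part at y* = 10.
TR = 89·10 = 890. TC = 915 + 290 = 1205. Profit = 890 − 1205 = -£315.
Shutting down would mean losing the fixed cost of £915, so operating at a loss of £315 is better by £600.

Profit = -£315 at y = 10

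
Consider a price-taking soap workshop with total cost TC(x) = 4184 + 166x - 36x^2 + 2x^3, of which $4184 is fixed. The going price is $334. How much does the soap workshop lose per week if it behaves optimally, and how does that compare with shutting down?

Profit = -$264 at x = 14

AVC = 166 - 36x + 2x^2 has its minimum $4 at x = 9; price $334 clears that bar, so the firm operates.
With MC = 166 - 72x + 6x^2, P = MC on the upward-sloping part at x* = 14.
TR = 334·14 = 4676. TC = 4184 + 756 = 4940. Profit = 4676 − 4940 = -$264.
That loss of $264 beats the $4184 the firm would lose by shutting down; producing recovers $3920 of fixed cost.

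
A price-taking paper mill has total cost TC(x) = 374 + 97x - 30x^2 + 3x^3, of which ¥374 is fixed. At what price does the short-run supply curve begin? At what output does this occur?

The shutdown price is the minimum of AVC. VC = 97x - 30x^2 + 3x^3, so AVC = 97 - 30x + 3x^2.
dAVC/dx = -30 + 6x = 0 gives x = 5. min AVC = 97 - 30·5 + 3·5^2 = 22.
For P < ¥22 the firm produces nothing.

¥22 per unit, at x = 5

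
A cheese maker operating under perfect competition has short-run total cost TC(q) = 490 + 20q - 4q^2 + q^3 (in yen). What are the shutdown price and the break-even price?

Shutdown price = ¥16; break-even price = ¥111

Shutdown price = min AVC. AVC = 20 - 4q + q^2, with vertex at q = 2 and minimum ¥16.
ATC = 490/q + 20 - 4q + q^2. Setting dATC/dq = −490/q^2 − 4 + 2q = 0 gives q = 7 (since 2·7^3 − 4·7^2 = 490).
min ATC = 490/7 + 20 − 4·7 + 7^2 = ¥111. That is the break-even price.
For ¥16 ≤ P < ¥111 the firm produces at a loss; below ¥16 it shuts down.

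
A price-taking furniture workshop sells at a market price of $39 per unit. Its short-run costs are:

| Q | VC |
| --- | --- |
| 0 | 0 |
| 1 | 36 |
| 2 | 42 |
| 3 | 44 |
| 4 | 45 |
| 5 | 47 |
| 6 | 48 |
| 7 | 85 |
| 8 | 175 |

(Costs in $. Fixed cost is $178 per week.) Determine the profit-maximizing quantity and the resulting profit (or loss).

Q = 7; profit = $10

Tabulate TR − TC: Q=0: -178; Q=1: -175; Q=2: -142; Q=3: -105; Q=4: -67; Q=5: -30; Q=6: 8; Q=7: 10; Q=8: -41.
Profit is maximized at Q = 7. AVC there is 85/7 = $12.14 ≤ P, so producing beats shutting down (which would give -$178).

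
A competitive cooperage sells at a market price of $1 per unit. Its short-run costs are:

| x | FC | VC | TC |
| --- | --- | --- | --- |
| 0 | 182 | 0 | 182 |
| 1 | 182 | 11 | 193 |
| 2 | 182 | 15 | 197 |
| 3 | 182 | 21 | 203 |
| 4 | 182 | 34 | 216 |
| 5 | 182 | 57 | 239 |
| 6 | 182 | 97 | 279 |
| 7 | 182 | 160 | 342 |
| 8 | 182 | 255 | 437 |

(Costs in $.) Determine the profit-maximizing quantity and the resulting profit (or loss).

Tabulate TR − TC: x=0: -182; x=1: -192; x=2: -195; x=3: -200; x=4: -212; x=5: -234; x=6: -273; x=7: -335; x=8: -429.
Profit is highest at x = 0. Equivalently, the lowest AVC in the table is 21/3 ≈ $7 at x = 3, and P = $1 falls below it — price never covers variable cost, so the firm shuts down and loses only its fixed cost.

x = 0 (shut down); profit = -$182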